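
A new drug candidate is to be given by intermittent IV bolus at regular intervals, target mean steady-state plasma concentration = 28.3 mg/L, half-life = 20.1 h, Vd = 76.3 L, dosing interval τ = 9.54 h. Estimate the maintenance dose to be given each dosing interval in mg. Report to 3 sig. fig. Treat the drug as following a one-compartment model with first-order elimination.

k = ln2 / t½ = 0.693147 / 20.1 = 0.03448 h⁻¹
CL = k × Vd = 0.03448 × 76.3 = 2.631 L/h
At steady state, Dose/τ = Css × CL.
Dose = Css × CL × τ = 28.3 × 2.631 × 9.54 = 710.3 mg

710 mg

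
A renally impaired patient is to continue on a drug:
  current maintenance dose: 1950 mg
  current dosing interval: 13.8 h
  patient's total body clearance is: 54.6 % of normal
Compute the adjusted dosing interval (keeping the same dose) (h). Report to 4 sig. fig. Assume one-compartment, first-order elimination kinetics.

25.27 h

To keep the same average steady-state level, dosing rate must scale with clearance.
CL ratio = 54.6 / 100 = 0.5460
New interval (same dose) = 13.8 / 0.5460 = 25.27 h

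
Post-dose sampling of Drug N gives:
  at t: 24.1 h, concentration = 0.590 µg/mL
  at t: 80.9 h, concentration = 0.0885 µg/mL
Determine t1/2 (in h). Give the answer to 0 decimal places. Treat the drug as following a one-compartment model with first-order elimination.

k = ln(C₁/C₂) / (t₂ − t₁) = ln(0.590/0.0885) / (80.9 − 24.1)
  = 1.897 / 56.80 = 0.03340 h⁻¹
t½ = ln2 / k = 0.693147 / 0.03340 = 20.75 h

21 h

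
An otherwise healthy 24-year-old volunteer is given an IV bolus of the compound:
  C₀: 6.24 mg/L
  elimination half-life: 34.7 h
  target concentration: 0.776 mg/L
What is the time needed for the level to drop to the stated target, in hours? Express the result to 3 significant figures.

k = ln2 / t½ = 0.693147 / 34.7 = 0.01998 h⁻¹
t = ln(C₀ / C) / k = ln(6.240 / 0.776) / 0.01998
  = ln(8.041) / 0.01998 = 2.085 / 0.01998 = 104.4 h

104 h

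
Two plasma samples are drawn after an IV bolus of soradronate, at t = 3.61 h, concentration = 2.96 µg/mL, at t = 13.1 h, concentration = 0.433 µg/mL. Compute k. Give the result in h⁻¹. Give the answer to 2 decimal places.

k = ln(C₁/C₂) / (t₂ − t₁) = ln(2.96/0.433) / (13.1 − 3.61)
  = 1.922 / 9.490 = 0.2025 h⁻¹

0.20 h⁻¹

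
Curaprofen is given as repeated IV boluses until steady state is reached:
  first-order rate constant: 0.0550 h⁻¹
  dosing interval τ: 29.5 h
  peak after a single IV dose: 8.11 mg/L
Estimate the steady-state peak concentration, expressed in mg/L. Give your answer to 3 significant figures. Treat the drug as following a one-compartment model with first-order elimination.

10.1 mg/L

e^(−kτ) = e^(−0.05500 × 29.5) = 0.1974
Accumulation ratio R = 1 / (1 − e^(−kτ)) = 1 / (1 − 0.1974) = 1.246
Steady-state peak = C₀ × R = 8.11 × 1.246 = 10.11 mg/L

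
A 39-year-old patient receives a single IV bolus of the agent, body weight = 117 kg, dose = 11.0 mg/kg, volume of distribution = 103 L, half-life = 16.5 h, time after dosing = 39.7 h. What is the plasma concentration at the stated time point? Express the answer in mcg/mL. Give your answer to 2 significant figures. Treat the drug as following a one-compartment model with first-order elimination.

2.4 mcg/mL

Total dose = 11.0 × 117 = 1287 mg
C₀ = Dose / Vd = 1287 / 103 = 12.50 mg/L
k = ln2 / t½ = 0.693147 / 16.5 = 0.04201 h⁻¹
C = C₀ · e^(−k·t) = 12.50 × e^(−0.04201 × 39.7)
  = 12.50 × 0.1887 = 2.359 mg/L
(2.359 mg/L = 2.359 mcg/mL)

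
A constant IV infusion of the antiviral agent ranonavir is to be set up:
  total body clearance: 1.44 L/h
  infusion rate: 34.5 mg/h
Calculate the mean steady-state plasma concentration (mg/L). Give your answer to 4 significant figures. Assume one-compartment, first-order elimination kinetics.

At steady state Css = R₀ / CL = 34.5 / 1.440 = 23.96 mg/L

23.96 mg/L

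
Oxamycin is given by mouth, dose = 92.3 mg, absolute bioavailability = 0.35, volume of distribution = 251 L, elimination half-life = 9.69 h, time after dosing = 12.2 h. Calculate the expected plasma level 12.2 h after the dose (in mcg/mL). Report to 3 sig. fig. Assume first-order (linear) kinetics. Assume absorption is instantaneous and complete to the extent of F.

0.0538 mcg/mL

Amount reaching circulation = F × Dose = 0.35 × 92.30 = 32.31 mg
C₀ = F·Dose / Vd = 32.31 / 251 = 0.1287 mg/L
k = ln2 / t½ = 0.693147 / 9.69 = 0.07153 h⁻¹
C = C₀ · e^(−k·t) = 0.1287 × e^(−0.07153 × 12.2)
  = 0.1287 × 0.4178 = 0.05377 mg/L
(0.05377 mg/L = 0.05377 mcg/mL)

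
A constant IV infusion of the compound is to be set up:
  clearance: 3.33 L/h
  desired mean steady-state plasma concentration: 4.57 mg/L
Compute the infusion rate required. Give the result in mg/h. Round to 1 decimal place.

At steady state, infusion rate R₀ = Css × CL = 4.57 × 3.330 = 15.22 mg/h

15.2 mg/h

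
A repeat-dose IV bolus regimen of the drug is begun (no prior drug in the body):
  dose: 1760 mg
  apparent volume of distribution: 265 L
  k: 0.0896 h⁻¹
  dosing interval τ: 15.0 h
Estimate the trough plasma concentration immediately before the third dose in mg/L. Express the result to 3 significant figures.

2.18 mg/L

C₀ per dose = Dose / Vd = 1760 / 265 = 6.642 mg/L
Fraction remaining after one interval: r = e^(−kτ) = e^(−0.08960 × 15.0) = 0.2608
Before dose 3, 2 doses have been given (aged 1τ, 2τ).
C_trough = C₀ × (r + r²) = 6.642 × (0.2608 + 0.06802) = 2.184 mg/L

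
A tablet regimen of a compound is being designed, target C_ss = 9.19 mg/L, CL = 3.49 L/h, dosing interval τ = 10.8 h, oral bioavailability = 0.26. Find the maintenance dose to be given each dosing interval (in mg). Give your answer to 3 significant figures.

At steady state, F × (Dose/τ) = Css × CL.
Dose = Css × CL × τ / F = 9.19 × 3.490 × 10.8 / 0.26 = 1332 mg

1330 mg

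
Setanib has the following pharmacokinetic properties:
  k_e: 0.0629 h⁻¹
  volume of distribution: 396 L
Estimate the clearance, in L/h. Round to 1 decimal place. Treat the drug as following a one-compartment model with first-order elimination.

CL = k × Vd = 0.0629 × 396 = 24.91 L/h

24.9 L/h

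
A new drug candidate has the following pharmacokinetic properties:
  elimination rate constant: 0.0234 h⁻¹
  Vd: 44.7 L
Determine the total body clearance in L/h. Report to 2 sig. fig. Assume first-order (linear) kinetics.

1.0 L/h

CL = k × Vd = 0.0234 × 44.7 = 1.046 L/h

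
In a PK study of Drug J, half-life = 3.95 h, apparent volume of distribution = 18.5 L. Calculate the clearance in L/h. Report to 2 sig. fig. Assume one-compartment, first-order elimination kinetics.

k = ln2 / t½ = 0.693147 / 3.95 = 0.1755 h⁻¹
CL = k × Vd = 0.1755 × 18.5 = 3.247 L/h

3.2 L/h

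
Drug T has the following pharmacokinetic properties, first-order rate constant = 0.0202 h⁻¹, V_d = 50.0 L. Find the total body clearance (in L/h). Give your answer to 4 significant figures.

1.010 L/h

CL = k × Vd = 0.0202 × 50.0 = 1.010 L/h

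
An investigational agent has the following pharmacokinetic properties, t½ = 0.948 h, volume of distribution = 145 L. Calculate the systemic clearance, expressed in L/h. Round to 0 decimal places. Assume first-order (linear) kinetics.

k = ln2 / t½ = 0.693147 / 0.948 = 0.7312 h⁻¹
CL = k × Vd = 0.7312 × 145 = 106.0 L/h

106 L/h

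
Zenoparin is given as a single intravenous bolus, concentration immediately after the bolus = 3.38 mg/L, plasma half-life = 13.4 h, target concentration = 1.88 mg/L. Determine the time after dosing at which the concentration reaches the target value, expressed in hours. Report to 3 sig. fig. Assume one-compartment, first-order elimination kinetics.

k = ln2 / t½ = 0.693147 / 13.4 = 0.05173 h⁻¹
t = ln(C₀ / C) / k = ln(3.380 / 1.88) / 0.05173
  = ln(1.798) / 0.05173 = 0.5867 / 0.05173 = 11.34 h

11.3 h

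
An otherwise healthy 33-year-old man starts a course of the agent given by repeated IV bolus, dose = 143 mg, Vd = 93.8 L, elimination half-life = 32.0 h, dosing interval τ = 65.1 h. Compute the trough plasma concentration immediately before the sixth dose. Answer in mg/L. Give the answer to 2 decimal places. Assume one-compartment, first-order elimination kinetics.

C₀ per dose = Dose / Vd = 143 / 93.8 = 1.525 mg/L
k = ln2 / t½ = 0.693147 / 32.0 = 0.02166 h⁻¹
Fraction remaining after one interval: r = e^(−kτ) = e^(−0.02166 × 65.1) = 0.2441
Before dose 6, 5 doses have been given (aged 1τ, 2τ, 3τ, 4τ, 5τ).
C_trough = C₀ × (r + r² + … + r^5) = C₀ × r(1−r^5)/(1−r)
        = 1.525 × 0.2441 × (1 − 0.0008666) / (1 − 0.2441) = 0.4920 mg/L

0.49 mg/L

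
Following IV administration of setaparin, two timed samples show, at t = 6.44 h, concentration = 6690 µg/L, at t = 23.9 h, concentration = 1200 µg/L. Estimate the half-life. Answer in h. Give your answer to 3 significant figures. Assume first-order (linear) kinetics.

7.04 h

k = ln(C₁/C₂) / (t₂ − t₁) = ln(6690/1200) / (23.9 − 6.44)
  = 1.718 / 17.46 = 0.09840 h⁻¹
t½ = ln2 / k = 0.693147 / 0.09840 = 7.044 h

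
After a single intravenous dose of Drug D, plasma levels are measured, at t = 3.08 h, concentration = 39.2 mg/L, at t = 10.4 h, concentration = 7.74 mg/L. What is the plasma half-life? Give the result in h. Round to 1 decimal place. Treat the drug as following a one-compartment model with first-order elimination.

3.1 h

k = ln(C₁/C₂) / (t₂ − t₁) = ln(39.2/7.74) / (10.4 − 3.08)
  = 1.622 / 7.320 = 0.2216 h⁻¹
t½ = ln2 / k = 0.693147 / 0.2216 = 3.128 h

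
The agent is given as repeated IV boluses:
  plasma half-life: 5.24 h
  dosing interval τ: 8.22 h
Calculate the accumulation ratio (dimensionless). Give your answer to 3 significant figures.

k = ln2 / t½ = 0.693147 / 5.24 = 0.1323 h⁻¹
e^(−kτ) = e^(−0.1323 × 8.22) = 0.3371
Accumulation ratio R = 1 / (1 − e^(−kτ)) = 1 / (1 − 0.3371) = 1.509

1.51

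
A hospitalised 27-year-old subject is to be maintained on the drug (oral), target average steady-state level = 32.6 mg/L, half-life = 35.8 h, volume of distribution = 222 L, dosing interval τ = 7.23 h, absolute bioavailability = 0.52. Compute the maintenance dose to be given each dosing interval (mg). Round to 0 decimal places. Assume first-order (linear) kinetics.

k = ln2 / t½ = 0.693147 / 35.8 = 0.01936 h⁻¹
CL = k × Vd = 0.01936 × 222 = 4.298 L/h
At steady state, F × (Dose/τ) = Css × CL.
Dose = Css × CL × τ / F = 32.6 × 4.298 × 7.23 / 0.52 = 1948 mg

1948 mg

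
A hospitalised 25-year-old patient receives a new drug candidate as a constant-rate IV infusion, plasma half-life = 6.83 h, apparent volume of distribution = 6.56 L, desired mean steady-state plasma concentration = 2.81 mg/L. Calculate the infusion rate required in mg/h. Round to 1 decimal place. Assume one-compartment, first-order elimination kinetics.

k = ln2 / t½ = 0.693147 / 6.83 = 0.1015 h⁻¹
CL = k × Vd = 0.1015 × 6.56 = 0.6658 L/h
At steady state, infusion rate R₀ = Css × CL = 2.81 × 0.6658 = 1.871 mg/h

1.9 mg/h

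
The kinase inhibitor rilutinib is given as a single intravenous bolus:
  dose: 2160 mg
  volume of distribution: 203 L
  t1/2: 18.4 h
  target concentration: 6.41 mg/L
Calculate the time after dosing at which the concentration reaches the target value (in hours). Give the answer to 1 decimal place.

C₀ = Dose / Vd = 2160 / 203 = 10.64 mg/L
k = ln2 / t½ = 0.693147 / 18.4 = 0.03767 h⁻¹
t = ln(C₀ / C) / k = ln(10.64 / 6.41) / 0.03767
  = ln(1.660) / 0.03767 = 0.5068 / 0.03767 = 13.45 h

13.5 h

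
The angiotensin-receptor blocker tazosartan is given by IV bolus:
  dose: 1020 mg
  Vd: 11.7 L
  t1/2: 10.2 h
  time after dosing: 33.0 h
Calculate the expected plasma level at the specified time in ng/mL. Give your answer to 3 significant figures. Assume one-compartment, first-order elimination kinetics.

C₀ = Dose / Vd = 1020 / 11.7 = 87.18 mg/L
k = ln2 / t½ = 0.693147 / 10.2 = 0.06796 h⁻¹
C = C₀ · e^(−k·t) = 87.18 × e^(−0.06796 × 33.0)
  = 87.18 × 0.1062 = 9.259 mg/L
Convert: 9.259 mg/L × 1000 = 9259 ng/mL

9260 ng/mL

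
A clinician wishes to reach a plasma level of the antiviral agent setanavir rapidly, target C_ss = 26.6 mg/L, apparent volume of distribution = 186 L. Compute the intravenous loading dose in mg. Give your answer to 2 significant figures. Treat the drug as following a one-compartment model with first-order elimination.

4900 mg

LD = Css × Vd = 26.6 × 186 = 4948 mg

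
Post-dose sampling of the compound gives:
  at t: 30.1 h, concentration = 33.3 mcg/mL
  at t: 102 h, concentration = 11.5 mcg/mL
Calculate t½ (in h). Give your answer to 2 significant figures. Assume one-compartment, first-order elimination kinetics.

47 h

k = ln(C₁/C₂) / (t₂ − t₁) = ln(33.3/11.5) / (102 − 30.1)
  = 1.063 / 71.90 = 0.01478 h⁻¹
t½ = ln2 / k = 0.693147 / 0.01478 = 46.90 h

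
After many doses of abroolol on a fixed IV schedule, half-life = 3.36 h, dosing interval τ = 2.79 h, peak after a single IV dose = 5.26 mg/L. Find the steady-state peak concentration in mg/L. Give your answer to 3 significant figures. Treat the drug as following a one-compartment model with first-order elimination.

12.0 mg/L

k = ln2 / t½ = 0.693147 / 3.36 = 0.2063 h⁻¹
e^(−kτ) = e^(−0.2063 × 2.79) = 0.5624
Accumulation ratio R = 1 / (1 − e^(−kτ)) = 1 / (1 − 0.5624) = 2.285
Steady-state peak = C₀ × R = 5.26 × 2.285 = 12.02 mg/L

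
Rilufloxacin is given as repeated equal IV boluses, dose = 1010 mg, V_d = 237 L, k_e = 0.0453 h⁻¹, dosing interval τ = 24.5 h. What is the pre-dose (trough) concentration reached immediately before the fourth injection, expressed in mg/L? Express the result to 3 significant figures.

C₀ per dose = Dose / Vd = 1010 / 237 = 4.262 mg/L
Fraction remaining after one interval: r = e^(−kτ) = e^(−0.04530 × 24.5) = 0.3296
Before dose 4, 3 doses have been given (aged 1τ, 2τ, 3τ).
C_trough = C₀ × (r + r² + … + r^3) = C₀ × r(1−r^3)/(1−r)
        = 4.262 × 0.3296 × (1 − 0.03581) / (1 − 0.3296) = 2.020 mg/L

2.02 mg/L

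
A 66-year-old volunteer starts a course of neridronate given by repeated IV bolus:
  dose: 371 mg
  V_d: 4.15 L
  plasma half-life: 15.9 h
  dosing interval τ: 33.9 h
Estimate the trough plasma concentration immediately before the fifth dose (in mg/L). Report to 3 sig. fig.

26.4 mg/L

C₀ per dose = Dose / Vd = 371 / 4.15 = 89.40 mg/L
k = ln2 / t½ = 0.693147 / 15.9 = 0.04359 h⁻¹
Fraction remaining after one interval: r = e^(−kτ) = e^(−0.04359 × 33.9) = 0.2282
Before dose 5, 4 doses have been given (aged 1τ, 2τ, 3τ, 4τ).
C_trough = C₀ × (r + r² + … + r^4) = C₀ × r(1−r^4)/(1−r)
        = 89.40 × 0.2282 × (1 − 0.002712) / (1 − 0.2282) = 26.36 mg/L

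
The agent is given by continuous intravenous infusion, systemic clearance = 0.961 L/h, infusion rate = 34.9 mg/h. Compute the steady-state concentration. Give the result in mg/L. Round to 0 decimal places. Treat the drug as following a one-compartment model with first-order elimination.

At steady state Css = R₀ / CL = 34.9 / 0.9610 = 36.32 mg/L

36 mg/L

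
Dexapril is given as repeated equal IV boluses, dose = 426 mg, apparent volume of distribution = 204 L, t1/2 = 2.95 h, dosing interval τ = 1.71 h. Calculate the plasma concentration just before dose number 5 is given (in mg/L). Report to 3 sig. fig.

3.38 mg/L

C₀ per dose = Dose / Vd = 426 / 204 = 2.088 mg/L
k = ln2 / t½ = 0.693147 / 2.95 = 0.2350 h⁻¹
Fraction remaining after one interval: r = e^(−kτ) = e^(−0.2350 × 1.71) = 0.6691
Before dose 5, 4 doses have been given (aged 1τ, 2τ, 3τ, 4τ).
C_trough = C₀ × (r + r² + … + r^4) = C₀ × r(1−r^4)/(1−r)
        = 2.088 × 0.6691 × (1 − 0.2004) / (1 − 0.6691) = 3.376 mg/L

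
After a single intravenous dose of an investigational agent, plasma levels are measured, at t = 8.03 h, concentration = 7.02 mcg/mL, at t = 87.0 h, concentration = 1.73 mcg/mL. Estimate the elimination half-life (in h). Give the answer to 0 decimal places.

39 h

k = ln(C₁/C₂) / (t₂ − t₁) = ln(7.02/1.73) / (87.0 − 8.03)
  = 1.401 / 78.97 = 0.01774 h⁻¹
t½ = ln2 / k = 0.693147 / 0.01774 = 39.07 h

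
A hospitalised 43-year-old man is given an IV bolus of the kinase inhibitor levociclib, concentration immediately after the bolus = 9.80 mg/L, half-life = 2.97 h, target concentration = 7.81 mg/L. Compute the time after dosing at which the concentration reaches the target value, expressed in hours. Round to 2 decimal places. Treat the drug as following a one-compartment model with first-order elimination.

0.97 h

k = ln2 / t½ = 0.693147 / 2.97 = 0.2334 h⁻¹
t = ln(C₀ / C) / k = ln(9.800 / 7.81) / 0.2334
  = ln(1.255) / 0.2334 = 0.2271 / 0.2334 = 0.9730 h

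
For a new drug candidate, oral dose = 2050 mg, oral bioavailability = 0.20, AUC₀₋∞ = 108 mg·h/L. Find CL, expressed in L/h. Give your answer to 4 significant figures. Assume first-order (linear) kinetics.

CL = F·Dose / AUC = 0.20 × 2050 / 108 = 3.796 L/h

3.796 L/h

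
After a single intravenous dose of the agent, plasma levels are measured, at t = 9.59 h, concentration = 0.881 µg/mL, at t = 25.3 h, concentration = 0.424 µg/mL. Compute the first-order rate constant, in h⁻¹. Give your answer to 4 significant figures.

k = ln(C₁/C₂) / (t₂ − t₁) = ln(0.881/0.424) / (25.3 − 9.59)
  = 0.7313 / 15.71 = 0.04655 h⁻¹

0.04655 h⁻¹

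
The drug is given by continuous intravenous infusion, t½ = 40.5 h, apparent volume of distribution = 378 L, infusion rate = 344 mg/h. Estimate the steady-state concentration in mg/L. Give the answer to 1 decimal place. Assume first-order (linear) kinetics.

53.2 mg/L

k = ln2 / t½ = 0.693147 / 40.5 = 0.01711 h⁻¹
CL = k × Vd = 0.01711 × 378 = 6.468 L/h
At steady state Css = R₀ / CL = 344 / 6.468 = 53.18 mg/L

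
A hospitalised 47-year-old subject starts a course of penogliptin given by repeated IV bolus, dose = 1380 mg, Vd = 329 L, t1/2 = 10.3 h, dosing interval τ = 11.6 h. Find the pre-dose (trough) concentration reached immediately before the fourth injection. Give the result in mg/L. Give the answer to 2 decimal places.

C₀ per dose = Dose / Vd = 1380 / 329 = 4.195 mg/L
k = ln2 / t½ = 0.693147 / 10.3 = 0.06730 h⁻¹
Fraction remaining after one interval: r = e^(−kτ) = e^(−0.06730 × 11.6) = 0.4581
Before dose 4, 3 doses have been given (aged 1τ, 2τ, 3τ).
C_trough = C₀ × (r + r² + … + r^3) = C₀ × r(1−r^3)/(1−r)
        = 4.195 × 0.4581 × (1 − 0.09613) / (1 − 0.4581) = 3.205 mg/L

3.21 mg/L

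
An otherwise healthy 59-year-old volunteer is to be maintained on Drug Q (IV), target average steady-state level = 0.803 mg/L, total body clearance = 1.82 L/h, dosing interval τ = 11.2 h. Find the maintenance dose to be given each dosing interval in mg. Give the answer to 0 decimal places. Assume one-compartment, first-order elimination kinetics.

At steady state, Dose/τ = Css × CL.
Dose = Css × CL × τ = 0.803 × 1.820 × 11.2 = 16.37 mg

16 mg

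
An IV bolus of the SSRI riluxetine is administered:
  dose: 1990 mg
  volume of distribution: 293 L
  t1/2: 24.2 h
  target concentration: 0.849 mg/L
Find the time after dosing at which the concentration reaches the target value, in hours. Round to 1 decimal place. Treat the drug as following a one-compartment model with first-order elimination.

C₀ = Dose / Vd = 1990 / 293 = 6.792 mg/L
k = ln2 / t½ = 0.693147 / 24.2 = 0.02864 h⁻¹
t = ln(C₀ / C) / k = ln(6.792 / 0.849) / 0.02864
  = ln(8.000) / 0.02864 = 2.079 / 0.02864 = 72.59 h

72.6 h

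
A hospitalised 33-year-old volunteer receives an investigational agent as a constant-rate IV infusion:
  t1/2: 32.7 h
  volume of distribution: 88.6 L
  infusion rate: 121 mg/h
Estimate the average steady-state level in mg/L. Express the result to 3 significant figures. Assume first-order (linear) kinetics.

k = ln2 / t½ = 0.693147 / 32.7 = 0.02120 h⁻¹
CL = k × Vd = 0.02120 × 88.6 = 1.878 L/h
At steady state Css = R₀ / CL = 121 / 1.878 = 64.43 mg/L

64.4 mg/L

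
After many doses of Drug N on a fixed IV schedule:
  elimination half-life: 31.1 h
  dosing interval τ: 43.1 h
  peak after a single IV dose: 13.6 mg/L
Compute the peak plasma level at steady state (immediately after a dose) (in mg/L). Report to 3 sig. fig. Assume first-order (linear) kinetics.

k = ln2 / t½ = 0.693147 / 31.1 = 0.02229 h⁻¹
e^(−kτ) = e^(−0.02229 × 43.1) = 0.3826
Accumulation ratio R = 1 / (1 − e^(−kτ)) = 1 / (1 − 0.3826) = 1.620
Steady-state peak = C₀ × R = 13.6 × 1.620 = 22.03 mg/L

22.0 mg/L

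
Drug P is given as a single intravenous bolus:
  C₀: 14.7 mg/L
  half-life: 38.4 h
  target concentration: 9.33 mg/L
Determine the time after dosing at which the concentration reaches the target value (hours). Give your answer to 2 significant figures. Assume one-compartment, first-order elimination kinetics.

k = ln2 / t½ = 0.693147 / 38.4 = 0.01805 h⁻¹
t = ln(C₀ / C) / k = ln(14.70 / 9.33) / 0.01805
  = ln(1.576) / 0.01805 = 0.4549 / 0.01805 = 25.20 h

25 h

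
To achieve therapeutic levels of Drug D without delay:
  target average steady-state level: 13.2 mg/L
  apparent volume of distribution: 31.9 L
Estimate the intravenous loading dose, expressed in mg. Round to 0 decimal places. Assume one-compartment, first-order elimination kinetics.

421 mg

LD = Css × Vd = 13.2 × 31.9 = 421.1 mg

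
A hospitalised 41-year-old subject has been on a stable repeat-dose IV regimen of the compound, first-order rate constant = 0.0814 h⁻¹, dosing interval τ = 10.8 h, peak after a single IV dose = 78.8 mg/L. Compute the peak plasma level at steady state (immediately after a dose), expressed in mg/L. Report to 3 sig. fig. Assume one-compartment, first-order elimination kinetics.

e^(−kτ) = e^(−0.08140 × 10.8) = 0.4151
Accumulation ratio R = 1 / (1 − e^(−kτ)) = 1 / (1 − 0.4151) = 1.710
Steady-state peak = C₀ × R = 78.8 × 1.710 = 134.7 mg/L

135 mg/L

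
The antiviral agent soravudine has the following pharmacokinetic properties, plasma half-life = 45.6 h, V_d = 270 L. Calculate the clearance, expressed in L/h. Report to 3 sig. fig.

4.10 L/h

k = ln2 / t½ = 0.693147 / 45.6 = 0.01520 h⁻¹
CL = k × Vd = 0.01520 × 270 = 4.104 L/h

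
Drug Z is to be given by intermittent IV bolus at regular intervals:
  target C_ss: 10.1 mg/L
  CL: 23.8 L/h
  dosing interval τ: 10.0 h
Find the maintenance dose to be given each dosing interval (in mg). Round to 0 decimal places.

At steady state, Dose/τ = Css × CL.
Dose = Css × CL × τ = 10.1 × 23.80 × 10.0 = 2404 mg

2404 mg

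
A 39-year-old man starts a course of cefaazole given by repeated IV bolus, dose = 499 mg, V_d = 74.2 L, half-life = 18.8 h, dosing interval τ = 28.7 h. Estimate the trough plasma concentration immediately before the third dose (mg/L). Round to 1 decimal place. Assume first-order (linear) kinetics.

C₀ per dose = Dose / Vd = 499 / 74.2 = 6.725 mg/L
k = ln2 / t½ = 0.693147 / 18.8 = 0.03687 h⁻¹
Fraction remaining after one interval: r = e^(−kτ) = e^(−0.03687 × 28.7) = 0.3471
Before dose 3, 2 doses have been given (aged 1τ, 2τ).
C_trough = C₀ × (r + r²) = 6.725 × (0.3471 + 0.1205) = 3.145 mg/L

3.1 mg/L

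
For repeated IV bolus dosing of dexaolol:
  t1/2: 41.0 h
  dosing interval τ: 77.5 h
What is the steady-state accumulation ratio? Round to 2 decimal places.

1.37

k = ln2 / t½ = 0.693147 / 41.0 = 0.01691 h⁻¹
e^(−kτ) = e^(−0.01691 × 77.5) = 0.2697
Accumulation ratio R = 1 / (1 − e^(−kτ)) = 1 / (1 − 0.2697) = 1.369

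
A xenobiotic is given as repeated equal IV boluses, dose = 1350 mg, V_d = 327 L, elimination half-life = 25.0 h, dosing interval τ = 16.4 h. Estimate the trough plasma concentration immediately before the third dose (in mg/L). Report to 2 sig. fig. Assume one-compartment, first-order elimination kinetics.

C₀ per dose = Dose / Vd = 1350 / 327 = 4.128 mg/L
k = ln2 / t½ = 0.693147 / 25.0 = 0.02773 h⁻¹
Fraction remaining after one interval: r = e^(−kτ) = e^(−0.02773 × 16.4) = 0.6346
Before dose 3, 2 doses have been given (aged 1τ, 2τ).
C_trough = C₀ × (r + r²) = 4.128 × (0.6346 + 0.4027) = 4.282 mg/L

4.3 mg/L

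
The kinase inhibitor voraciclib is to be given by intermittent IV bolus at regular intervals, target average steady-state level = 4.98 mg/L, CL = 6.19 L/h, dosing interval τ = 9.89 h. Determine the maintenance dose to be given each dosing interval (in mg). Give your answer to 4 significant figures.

304.9 mg

At steady state, Dose/τ = Css × CL.
Dose = Css × CL × τ = 4.98 × 6.190 × 9.89 = 304.9 mg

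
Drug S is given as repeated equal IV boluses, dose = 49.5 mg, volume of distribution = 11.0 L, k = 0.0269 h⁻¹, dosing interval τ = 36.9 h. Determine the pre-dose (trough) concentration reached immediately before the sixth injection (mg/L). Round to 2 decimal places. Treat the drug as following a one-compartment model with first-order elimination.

2.63 mg/L

C₀ per dose = Dose / Vd = 49.5 / 11.0 = 4.500 mg/L
Fraction remaining after one interval: r = e^(−kτ) = e^(−0.02690 × 36.9) = 0.3706
Before dose 6, 5 doses have been given (aged 1τ, 2τ, 3τ, 4τ, 5τ).
C_trough = C₀ × (r + r² + … + r^5) = C₀ × r(1−r^5)/(1−r)
        = 4.500 × 0.3706 × (1 − 0.006991) / (1 − 0.3706) = 2.631 mg/L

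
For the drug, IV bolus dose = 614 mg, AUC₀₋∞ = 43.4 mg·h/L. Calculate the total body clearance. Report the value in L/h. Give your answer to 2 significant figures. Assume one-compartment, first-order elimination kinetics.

CL = Dose / AUC = 614 / 43.4 = 14.15 L/h

14 L/h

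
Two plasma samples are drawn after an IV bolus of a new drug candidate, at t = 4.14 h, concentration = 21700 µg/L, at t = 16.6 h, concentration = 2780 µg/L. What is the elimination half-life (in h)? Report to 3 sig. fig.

4.20 h

k = ln(C₁/C₂) / (t₂ − t₁) = ln(21700/2780) / (16.6 − 4.14)
  = 2.055 / 12.46 = 0.1649 h⁻¹
t½ = ln2 / k = 0.693147 / 0.1649 = 4.203 h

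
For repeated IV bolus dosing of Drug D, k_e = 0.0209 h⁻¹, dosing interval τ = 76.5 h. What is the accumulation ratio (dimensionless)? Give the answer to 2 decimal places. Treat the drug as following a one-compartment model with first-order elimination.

e^(−kτ) = e^(−0.02090 × 76.5) = 0.2021
Accumulation ratio R = 1 / (1 − e^(−kτ)) = 1 / (1 − 0.2021) = 1.253

1.25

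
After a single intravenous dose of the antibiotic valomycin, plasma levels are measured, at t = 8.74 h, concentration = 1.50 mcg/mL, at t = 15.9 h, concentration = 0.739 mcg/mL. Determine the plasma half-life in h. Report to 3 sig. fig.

7.01 h

k = ln(C₁/C₂) / (t₂ − t₁) = ln(1.50/0.739) / (15.9 − 8.74)
  = 0.7079 / 7.160 = 0.09887 h⁻¹
t½ = ln2 / k = 0.693147 / 0.09887 = 7.011 h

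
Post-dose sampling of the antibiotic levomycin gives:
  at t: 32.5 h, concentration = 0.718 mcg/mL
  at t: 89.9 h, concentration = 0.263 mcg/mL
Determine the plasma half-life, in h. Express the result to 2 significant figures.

k = ln(C₁/C₂) / (t₂ − t₁) = ln(0.718/0.263) / (89.9 − 32.5)
  = 1.004 / 57.40 = 0.01749 h⁻¹
t½ = ln2 / k = 0.693147 / 0.01749 = 39.63 h

40 h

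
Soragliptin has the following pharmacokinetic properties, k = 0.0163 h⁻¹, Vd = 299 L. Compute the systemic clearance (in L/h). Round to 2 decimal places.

4.87 L/h

CL = k × Vd = 0.0163 × 299 = 4.874 L/h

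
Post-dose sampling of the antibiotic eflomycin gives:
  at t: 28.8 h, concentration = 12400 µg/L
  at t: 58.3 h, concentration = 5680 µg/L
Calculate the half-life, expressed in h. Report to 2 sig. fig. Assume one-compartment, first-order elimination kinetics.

26 h

k = ln(C₁/C₂) / (t₂ − t₁) = ln(12400/5680) / (58.3 − 28.8)
  = 0.7807 / 29.50 = 0.02646 h⁻¹
t½ = ln2 / k = 0.693147 / 0.02646 = 26.20 h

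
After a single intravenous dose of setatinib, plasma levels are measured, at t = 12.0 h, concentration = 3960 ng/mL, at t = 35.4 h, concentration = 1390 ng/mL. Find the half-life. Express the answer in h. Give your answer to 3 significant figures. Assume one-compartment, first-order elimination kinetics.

k = ln(C₁/C₂) / (t₂ − t₁) = ln(3960/1390) / (35.4 − 12.0)
  = 1.047 / 23.40 = 0.04474 h⁻¹
t½ = ln2 / k = 0.693147 / 0.04474 = 15.49 h

15.5 h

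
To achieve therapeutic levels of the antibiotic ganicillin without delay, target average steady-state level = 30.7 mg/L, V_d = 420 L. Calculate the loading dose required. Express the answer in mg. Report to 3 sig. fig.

LD = Css × Vd = 30.7 × 420 = 12890 mg

12900 mg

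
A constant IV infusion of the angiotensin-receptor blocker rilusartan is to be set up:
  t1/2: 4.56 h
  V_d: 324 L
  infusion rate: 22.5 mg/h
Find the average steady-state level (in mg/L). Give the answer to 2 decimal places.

0.46 mg/L

k = ln2 / t½ = 0.693147 / 4.56 = 0.1520 h⁻¹
CL = k × Vd = 0.1520 × 324 = 49.25 L/h
At steady state Css = R₀ / CL = 22.5 / 49.25 = 0.4569 mg/L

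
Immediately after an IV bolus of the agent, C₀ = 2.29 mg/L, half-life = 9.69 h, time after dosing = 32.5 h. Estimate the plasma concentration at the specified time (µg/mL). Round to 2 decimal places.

0.22 µg/mL

k = ln2 / t½ = 0.693147 / 9.69 = 0.07153 h⁻¹
C = C₀ · e^(−k·t) = 2.290 × e^(−0.07153 × 32.5)
  = 2.290 × 0.09781 = 0.2240 mg/L
(0.2240 mg/L = 0.2240 µg/mL)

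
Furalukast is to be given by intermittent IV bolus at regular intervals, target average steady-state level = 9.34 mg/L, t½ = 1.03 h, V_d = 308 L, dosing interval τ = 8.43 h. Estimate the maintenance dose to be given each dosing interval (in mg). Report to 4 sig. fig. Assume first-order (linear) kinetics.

16320 mg

k = ln2 / t½ = 0.693147 / 1.03 = 0.6730 h⁻¹
CL = k × Vd = 0.6730 × 308 = 207.3 L/h
At steady state, Dose/τ = Css × CL.
Dose = Css × CL × τ = 9.34 × 207.3 × 8.43 = 16320 mg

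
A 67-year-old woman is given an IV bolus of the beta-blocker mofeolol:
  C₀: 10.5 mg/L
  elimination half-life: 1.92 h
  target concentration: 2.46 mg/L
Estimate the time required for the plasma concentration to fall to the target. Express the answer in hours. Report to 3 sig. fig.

4.02 h

k = ln2 / t½ = 0.693147 / 1.92 = 0.3610 h⁻¹
t = ln(C₀ / C) / k = ln(10.50 / 2.46) / 0.3610
  = ln(4.268) / 0.3610 = 1.451 / 0.3610 = 4.019 h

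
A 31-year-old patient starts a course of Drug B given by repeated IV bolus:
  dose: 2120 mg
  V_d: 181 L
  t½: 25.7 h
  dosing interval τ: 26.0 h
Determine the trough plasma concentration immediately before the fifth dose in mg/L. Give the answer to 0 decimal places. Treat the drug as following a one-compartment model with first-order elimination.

11 mg/L

C₀ per dose = Dose / Vd = 2120 / 181 = 11.71 mg/L
k = ln2 / t½ = 0.693147 / 25.7 = 0.02697 h⁻¹
Fraction remaining after one interval: r = e^(−kτ) = e^(−0.02697 × 26.0) = 0.4960
Before dose 5, 4 doses have been given (aged 1τ, 2τ, 3τ, 4τ).
C_trough = C₀ × (r + r² + … + r^4) = C₀ × r(1−r^4)/(1−r)
        = 11.71 × 0.4960 × (1 − 0.06052) / (1 − 0.4960) = 10.83 mg/L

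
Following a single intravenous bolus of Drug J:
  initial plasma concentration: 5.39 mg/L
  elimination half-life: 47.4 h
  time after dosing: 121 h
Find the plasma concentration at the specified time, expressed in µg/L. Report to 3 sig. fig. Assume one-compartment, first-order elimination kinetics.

k = ln2 / t½ = 0.693147 / 47.4 = 0.01462 h⁻¹
C = C₀ · e^(−k·t) = 5.390 × e^(−0.01462 × 121)
  = 5.390 × 0.1705 = 0.9190 mg/L
Convert: 0.9190 mg/L × 1000 = 919.0 µg/L

919 µg/L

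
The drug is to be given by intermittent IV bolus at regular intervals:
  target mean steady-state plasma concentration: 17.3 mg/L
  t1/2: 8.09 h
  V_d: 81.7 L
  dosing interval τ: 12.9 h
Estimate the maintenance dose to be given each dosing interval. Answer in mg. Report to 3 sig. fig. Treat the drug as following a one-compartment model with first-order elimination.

k = ln2 / t½ = 0.693147 / 8.09 = 0.08568 h⁻¹
CL = k × Vd = 0.08568 × 81.7 = 7.000 L/h
At steady state, Dose/τ = Css × CL.
Dose = Css × CL × τ = 17.3 × 7.000 × 12.9 = 1562 mg

1560 mg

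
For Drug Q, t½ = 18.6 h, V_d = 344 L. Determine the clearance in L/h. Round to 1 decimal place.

k = ln2 / t½ = 0.693147 / 18.6 = 0.03727 h⁻¹
CL = k × Vd = 0.03727 × 344 = 12.82 L/h

12.8 L/h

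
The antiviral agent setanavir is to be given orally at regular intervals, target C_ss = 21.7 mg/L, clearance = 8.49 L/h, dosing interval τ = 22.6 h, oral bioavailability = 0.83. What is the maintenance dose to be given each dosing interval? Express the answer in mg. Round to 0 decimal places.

At steady state, F × (Dose/τ) = Css × CL.
Dose = Css × CL × τ / F = 21.7 × 8.490 × 22.6 / 0.83 = 5016 mg

5016 mg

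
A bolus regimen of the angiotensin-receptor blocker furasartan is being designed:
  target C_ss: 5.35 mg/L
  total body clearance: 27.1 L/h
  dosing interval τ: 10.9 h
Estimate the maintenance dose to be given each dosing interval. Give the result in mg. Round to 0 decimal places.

1580 mg

At steady state, Dose/τ = Css × CL.
Dose = Css × CL × τ = 5.35 × 27.10 × 10.9 = 1580 mg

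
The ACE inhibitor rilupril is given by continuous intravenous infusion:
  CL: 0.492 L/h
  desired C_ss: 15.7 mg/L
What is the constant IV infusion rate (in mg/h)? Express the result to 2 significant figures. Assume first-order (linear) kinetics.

At steady state, infusion rate R₀ = Css × CL = 15.7 × 0.4920 = 7.724 mg/h

7.7 mg/h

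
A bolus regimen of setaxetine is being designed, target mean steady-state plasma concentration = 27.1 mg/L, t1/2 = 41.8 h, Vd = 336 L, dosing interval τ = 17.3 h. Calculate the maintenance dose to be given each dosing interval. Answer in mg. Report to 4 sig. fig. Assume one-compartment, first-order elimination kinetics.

2612 mg

k = ln2 / t½ = 0.693147 / 41.8 = 0.01658 h⁻¹
CL = k × Vd = 0.01658 × 336 = 5.571 L/h
At steady state, Dose/τ = Css × CL.
Dose = Css × CL × τ = 27.1 × 5.571 × 17.3 = 2612 mg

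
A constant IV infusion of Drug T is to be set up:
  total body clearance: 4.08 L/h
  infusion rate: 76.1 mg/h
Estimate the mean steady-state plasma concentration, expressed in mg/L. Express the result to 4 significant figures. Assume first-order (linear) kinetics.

18.65 mg/L

At steady state Css = R₀ / CL = 76.1 / 4.080 = 18.65 mg/L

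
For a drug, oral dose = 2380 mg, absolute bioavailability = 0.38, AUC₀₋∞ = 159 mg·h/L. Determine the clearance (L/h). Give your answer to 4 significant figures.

5.688 L/h

CL = F·Dose / AUC = 0.38 × 2380 / 159 = 5.688 L/h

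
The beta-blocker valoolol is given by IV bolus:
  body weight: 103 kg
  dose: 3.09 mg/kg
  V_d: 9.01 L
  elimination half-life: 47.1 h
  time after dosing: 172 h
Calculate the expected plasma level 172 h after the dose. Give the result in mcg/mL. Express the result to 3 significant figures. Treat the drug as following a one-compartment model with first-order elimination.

2.81 mcg/mL

Total dose = 3.09 × 103 = 318.3 mg
C₀ = Dose / Vd = 318.3 / 9.01 = 35.33 mg/L
k = ln2 / t½ = 0.693147 / 47.1 = 0.01472 h⁻¹
C = C₀ · e^(−k·t) = 35.33 × e^(−0.01472 × 172)
  = 35.33 × 0.07951 = 2.809 mg/L
(2.809 mg/L = 2.809 mcg/mL)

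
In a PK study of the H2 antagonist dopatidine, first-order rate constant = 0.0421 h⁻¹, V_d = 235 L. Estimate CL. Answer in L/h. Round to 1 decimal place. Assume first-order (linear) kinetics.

CL = k × Vd = 0.0421 × 235 = 9.894 L/h

9.9 L/h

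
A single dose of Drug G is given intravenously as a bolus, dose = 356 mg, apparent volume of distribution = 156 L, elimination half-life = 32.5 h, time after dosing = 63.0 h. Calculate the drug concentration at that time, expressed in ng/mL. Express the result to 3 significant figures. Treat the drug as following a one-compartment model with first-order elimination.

595 ng/mL

C₀ = Dose / Vd = 356.0 / 156 = 2.282 mg/L
k = ln2 / t½ = 0.693147 / 32.5 = 0.02133 h⁻¹
C = C₀ · e^(−k·t) = 2.282 × e^(−0.02133 × 63.0)
  = 2.282 × 0.2609 = 0.5954 mg/L
Convert: 0.5954 mg/L × 1000 = 595.4 ng/mL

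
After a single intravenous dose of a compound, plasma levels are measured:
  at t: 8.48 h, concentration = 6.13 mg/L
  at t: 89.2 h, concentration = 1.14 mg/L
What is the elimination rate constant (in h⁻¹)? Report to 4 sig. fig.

0.02084 h⁻¹

k = ln(C₁/C₂) / (t₂ − t₁) = ln(6.13/1.14) / (89.2 − 8.48)
  = 1.682 / 80.72 = 0.02084 h⁻¹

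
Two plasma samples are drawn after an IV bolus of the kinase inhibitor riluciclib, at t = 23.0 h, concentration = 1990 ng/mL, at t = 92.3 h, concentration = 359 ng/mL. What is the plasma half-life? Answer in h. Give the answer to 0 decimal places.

k = ln(C₁/C₂) / (t₂ − t₁) = ln(1990/359) / (92.3 − 23.0)
  = 1.713 / 69.30 = 0.02472 h⁻¹
t½ = ln2 / k = 0.693147 / 0.02472 = 28.04 h

28 h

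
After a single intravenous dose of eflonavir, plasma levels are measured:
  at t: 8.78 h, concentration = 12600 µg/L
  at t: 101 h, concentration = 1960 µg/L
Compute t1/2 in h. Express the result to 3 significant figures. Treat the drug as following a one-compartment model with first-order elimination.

k = ln(C₁/C₂) / (t₂ − t₁) = ln(12600/1960) / (101 − 8.78)
  = 1.861 / 92.22 = 0.02018 h⁻¹
t½ = ln2 / k = 0.693147 / 0.02018 = 34.35 h

34.4 h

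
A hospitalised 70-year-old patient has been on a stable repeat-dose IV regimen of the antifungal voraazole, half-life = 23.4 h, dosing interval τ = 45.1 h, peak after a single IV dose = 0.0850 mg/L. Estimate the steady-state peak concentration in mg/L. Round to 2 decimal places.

k = ln2 / t½ = 0.693147 / 23.4 = 0.02962 h⁻¹
e^(−kτ) = e^(−0.02962 × 45.1) = 0.2629
Accumulation ratio R = 1 / (1 − e^(−kτ)) = 1 / (1 − 0.2629) = 1.357
Steady-state peak = C₀ × R = 0.0850 × 1.357 = 0.1153 mg/L

0.12 mg/L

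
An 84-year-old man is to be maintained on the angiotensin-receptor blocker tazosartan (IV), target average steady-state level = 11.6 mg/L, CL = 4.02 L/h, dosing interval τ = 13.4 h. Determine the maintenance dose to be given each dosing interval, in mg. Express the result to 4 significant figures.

At steady state, Dose/τ = Css × CL.
Dose = Css × CL × τ = 11.6 × 4.020 × 13.4 = 624.9 mg

624.9 mg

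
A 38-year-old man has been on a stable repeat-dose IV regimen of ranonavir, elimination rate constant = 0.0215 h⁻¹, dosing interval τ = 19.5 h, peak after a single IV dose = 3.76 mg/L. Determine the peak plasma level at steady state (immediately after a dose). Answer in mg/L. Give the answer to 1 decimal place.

e^(−kτ) = e^(−0.02150 × 19.5) = 0.6575
Accumulation ratio R = 1 / (1 − e^(−kτ)) = 1 / (1 − 0.6575) = 2.920
Steady-state peak = C₀ × R = 3.76 × 2.920 = 10.98 mg/L

11.0 mg/L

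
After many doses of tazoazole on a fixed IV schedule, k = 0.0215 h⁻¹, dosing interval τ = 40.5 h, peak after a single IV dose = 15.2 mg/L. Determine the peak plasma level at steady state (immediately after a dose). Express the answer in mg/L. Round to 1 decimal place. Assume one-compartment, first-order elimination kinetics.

26.1 mg/L

e^(−kτ) = e^(−0.02150 × 40.5) = 0.4186
Accumulation ratio R = 1 / (1 − e^(−kτ)) = 1 / (1 − 0.4186) = 1.720
Steady-state peak = C₀ × R = 15.2 × 1.720 = 26.14 mg/L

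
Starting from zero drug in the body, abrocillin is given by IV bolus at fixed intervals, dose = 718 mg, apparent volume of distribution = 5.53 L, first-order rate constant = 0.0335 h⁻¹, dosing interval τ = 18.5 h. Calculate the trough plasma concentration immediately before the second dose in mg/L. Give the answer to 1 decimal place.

69.9 mg/L

C₀ per dose = Dose / Vd = 718 / 5.53 = 129.8 mg/L
Fraction remaining after one interval: r = e^(−kτ) = e^(−0.03350 × 18.5) = 0.5381
Before dose 2, 1 dose has been given (aged 1τ).
C_trough = C₀ × r = 129.8 × 0.5381 = 69.85 mg/L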